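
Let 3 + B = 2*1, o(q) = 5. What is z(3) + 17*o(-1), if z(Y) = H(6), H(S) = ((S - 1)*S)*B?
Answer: 55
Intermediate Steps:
B = -1 (B = -3 + 2*1 = -3 + 2 = -1)
H(S) = -S*(-1 + S) (H(S) = ((S - 1)*S)*(-1) = ((-1 + S)*S)*(-1) = (S*(-1 + S))*(-1) = -S*(-1 + S))
z(Y) = -30 (z(Y) = 6*(1 - 1*6) = 6*(1 - 6) = 6*(-5) = -30)
z(3) + 17*o(-1) = -30 + 17*5 = -30 + 85 = 55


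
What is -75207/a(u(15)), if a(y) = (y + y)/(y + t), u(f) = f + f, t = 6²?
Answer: -827277/10 ≈ -82728.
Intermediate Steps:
t = 36
u(f) = 2*f
a(y) = 2*y/(36 + y) (a(y) = (y + y)/(y + 36) = (2*y)/(36 + y) = 2*y/(36 + y))
-75207/a(u(15)) = -75207/(2*(2*15)/(36 + 2*15)) = -75207/(2*30/(36 + 30)) = -75207/(2*30/66) = -75207/(2*30*(1/66)) = -75207/10/11 = -75207*11/10 = -827277/10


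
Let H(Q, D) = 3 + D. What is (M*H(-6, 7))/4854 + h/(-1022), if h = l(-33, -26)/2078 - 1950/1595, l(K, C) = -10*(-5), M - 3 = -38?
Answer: -58314133505/822104267754 ≈ -0.070933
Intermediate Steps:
M = -35 (M = 3 - 38 = -35)
l(K, C) = 50
h = -397235/331441 (h = 50/2078 - 1950/1595 = 50*(1/2078) - 1950*1/1595 = 25/1039 - 390/319 = -397235/331441 ≈ -1.1985)
(M*H(-6, 7))/4854 + h/(-1022) = -35*(3 + 7)/4854 - 397235/331441/(-1022) = -35*10*(1/4854) - 397235/331441*(-1/1022) = -350*1/4854 + 397235/338732702 = -175/2427 + 397235/338732702 = -58314133505/822104267754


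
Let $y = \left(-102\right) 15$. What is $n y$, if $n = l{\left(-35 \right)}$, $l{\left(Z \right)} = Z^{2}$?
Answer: $-1874250$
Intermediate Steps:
$y = -1530$
$n = 1225$ ($n = \left(-35\right)^{2} = 1225$)
$n y = 1225 \left(-1530\right) = -1874250$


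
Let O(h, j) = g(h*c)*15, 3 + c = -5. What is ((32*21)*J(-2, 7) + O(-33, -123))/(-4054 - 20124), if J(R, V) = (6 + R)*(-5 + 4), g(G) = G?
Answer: -636/12089 ≈ -0.052610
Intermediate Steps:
c = -8 (c = -3 - 5 = -8)
J(R, V) = -6 - R (J(R, V) = (6 + R)*(-1) = -6 - R)
O(h, j) = -120*h (O(h, j) = (h*(-8))*15 = -8*h*15 = -120*h)
((32*21)*J(-2, 7) + O(-33, -123))/(-4054 - 20124) = ((32*21)*(-6 - 1*(-2)) - 120*(-33))/(-4054 - 20124) = (672*(-6 + 2) + 3960)/(-24178) = (672*(-4) + 3960)*(-1/24178) = (-2688 + 3960)*(-1/24178) = 1272*(-1/24178) = -636/12089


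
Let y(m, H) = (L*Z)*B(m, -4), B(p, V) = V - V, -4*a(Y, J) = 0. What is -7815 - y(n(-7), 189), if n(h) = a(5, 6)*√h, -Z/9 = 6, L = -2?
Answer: -7815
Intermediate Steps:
Z = -54 (Z = -9*6 = -54)
a(Y, J) = 0 (a(Y, J) = -¼*0 = 0)
B(p, V) = 0
n(h) = 0 (n(h) = 0*√h = 0)
y(m, H) = 0 (y(m, H) = -2*(-54)*0 = 108*0 = 0)
-7815 - y(n(-7), 189) = -7815 - 1*0 = -7815 + 0 = -7815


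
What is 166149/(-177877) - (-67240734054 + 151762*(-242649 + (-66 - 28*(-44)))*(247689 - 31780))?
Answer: 1407485199080780435087/177877 ≈ 7.9127e+15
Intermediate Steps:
166149/(-177877) - (-67240734054 + 151762*(-242649 + (-66 - 28*(-44)))*(247689 - 31780)) = 166149*(-1/177877) - (-67240734054 + 32766781658*(-242649 + (-66 + 1232))) = -166149/177877 - (-67240734054 + 32766781658*(-242649 + 1166)) = -166149/177877 - 151762/(1/(215909*(-241483) - 443067)) = -166149/177877 - 151762/(1/(-52138353047 - 443067)) = -166149/177877 - 151762/(1/(-52138796114)) = -166149/177877 - 151762/(-1/52138796114) = -166149/177877 - 151762*(-52138796114) = -166149/177877 + 7912687975852868 = 1407485199080780435087/177877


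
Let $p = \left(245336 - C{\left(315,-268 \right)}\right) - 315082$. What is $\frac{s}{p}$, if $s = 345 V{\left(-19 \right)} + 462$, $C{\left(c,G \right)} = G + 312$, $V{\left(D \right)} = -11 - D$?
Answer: $- \frac{1611}{34895} \approx -0.046167$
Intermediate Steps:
$C{\left(c,G \right)} = 312 + G$
$s = 3222$ ($s = 345 \left(-11 - -19\right) + 462 = 345 \left(-11 + 19\right) + 462 = 345 \cdot 8 + 462 = 2760 + 462 = 3222$)
$p = -69790$ ($p = \left(245336 - \left(312 - 268\right)\right) - 315082 = \left(245336 - 44\right) - 315082 = 245292 - 315082 = -69790$)
$\frac{s}{p} = \frac{3222}{-69790} = 3222 \left(- \frac{1}{69790}\right) = - \frac{1611}{34895}$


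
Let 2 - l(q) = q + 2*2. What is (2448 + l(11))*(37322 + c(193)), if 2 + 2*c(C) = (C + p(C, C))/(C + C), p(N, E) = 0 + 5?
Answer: 35078622175/386 ≈ 9.0877e+7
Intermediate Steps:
p(N, E) = 5
c(C) = -1 + (5 + C)/(4*C) (c(C) = -1 + ((C + 5)/(C + C))/2 = -1 + ((5 + C)/((2*C)))/2 = -1 + ((5 + C)*(1/(2*C)))/2 = -1 + ((5 + C)/(2*C))/2 = -1 + (5 + C)/(4*C))
l(q) = -2 - q (l(q) = 2 - (q + 2*2) = 2 - (q + 4) = 2 - (4 + q) = 2 + (-4 - q) = -2 - q)
(2448 + l(11))*(37322 + c(193)) = (2448 + (-2 - 1*11))*(37322 + (1/4)*(5 - 3*193)/193) = (2448 + (-2 - 11))*(37322 + (1/4)*(1/193)*(5 - 579)) = (2448 - 13)*(37322 + (1/4)*(1/193)*(-574)) = 2435*(37322 - 287/386) = 2435*(14406005/386) = 35078622175/386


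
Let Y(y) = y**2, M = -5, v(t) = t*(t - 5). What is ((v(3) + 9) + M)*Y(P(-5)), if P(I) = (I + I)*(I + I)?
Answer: -20000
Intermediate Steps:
P(I) = 4*I**2 (P(I) = (2*I)*(2*I) = 4*I**2)
v(t) = t*(-5 + t)
((v(3) + 9) + M)*Y(P(-5)) = ((3*(-5 + 3) + 9) - 5)*(4*(-5)**2)**2 = ((3*(-2) + 9) - 5)*(4*25)**2 = ((-6 + 9) - 5)*100**2 = (3 - 5)*10000 = -2*10000 = -20000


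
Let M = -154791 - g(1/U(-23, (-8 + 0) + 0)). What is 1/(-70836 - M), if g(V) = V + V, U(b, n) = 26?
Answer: 13/1091416 ≈ 1.1911e-5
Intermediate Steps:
g(V) = 2*V
M = -2012284/13 (M = -154791 - 2/26 = -154791 - 1*1/13 = -154791 - 1/13 = -2012284/13 ≈ -1.5479e+5)
1/(-70836 - M) = 1/(-70836 - 1*(-2012284/13)) = 1/(-70836 + 2012284/13) = 1/(1091416/13) = 13/1091416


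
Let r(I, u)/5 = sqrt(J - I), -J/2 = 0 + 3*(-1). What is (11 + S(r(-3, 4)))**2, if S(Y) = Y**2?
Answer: 55696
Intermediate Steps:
J = 6 (J = -2*(0 + 3*(-1)) = -2*(0 - 3) = -2*(-3) = 6)
r(I, u) = 5*sqrt(6 - I)
(11 + S(r(-3, 4)))**2 = (11 + (5*sqrt(6 - 1*(-3)))**2)**2 = (11 + (5*sqrt(6 + 3))**2)**2 = (11 + (5*sqrt(9))**2)**2 = (11 + (5*3)**2)**2 = (11 + 15**2)**2 = (11 + 225)**2 = 236**2 = 55696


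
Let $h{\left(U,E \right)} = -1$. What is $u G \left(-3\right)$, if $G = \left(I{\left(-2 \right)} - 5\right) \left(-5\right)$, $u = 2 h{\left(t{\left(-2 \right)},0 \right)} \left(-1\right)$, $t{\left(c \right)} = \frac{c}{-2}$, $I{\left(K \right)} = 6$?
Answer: $30$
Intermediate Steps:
$t{\left(c \right)} = - \frac{c}{2}$ ($t{\left(c \right)} = c \left(- \frac{1}{2}\right) = - \frac{c}{2}$)
$u = 2$ ($u = 2 \left(-1\right) \left(-1\right) = \left(-2\right) \left(-1\right) = 2$)
$G = -5$ ($G = \left(6 - 5\right) \left(-5\right) = 1 \left(-5\right) = -5$)
$u G \left(-3\right) = 2 \left(-5\right) \left(-3\right) = \left(-10\right) \left(-3\right) = 30$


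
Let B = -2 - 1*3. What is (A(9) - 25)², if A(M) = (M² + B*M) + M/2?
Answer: 961/4 ≈ 240.25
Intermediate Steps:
B = -5 (B = -2 - 3 = -5)
A(M) = M² - 9*M/2 (A(M) = (M² - 5*M) + M/2 = M² - 9*M/2)
(A(9) - 25)² = ((½)*9*(-9 + 2*9) - 25)² = ((½)*9*(-9 + 18) - 25)² = ((½)*9*9 - 25)² = (81/2 - 25)² = (31/2)² = 961/4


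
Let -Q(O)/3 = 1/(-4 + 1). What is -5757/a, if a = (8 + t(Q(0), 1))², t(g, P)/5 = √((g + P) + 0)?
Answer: -328149/98 + 115140*√2/49 ≈ -25.346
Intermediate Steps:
Q(O) = 1 (Q(O) = -3/(-4 + 1) = -3/(-3) = -3*(-⅓) = 1)
t(g, P) = 5*√(P + g) (t(g, P) = 5*√((g + P) + 0) = 5*√((P + g) + 0) = 5*√(P + g))
a = (8 + 5*√2)² (a = (8 + 5*√(1 + 1))² = (8 + 5*√2)² ≈ 227.14)
-5757/a = -5757/(114 + 80*√2)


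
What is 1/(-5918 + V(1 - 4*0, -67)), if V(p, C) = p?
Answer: -1/5917 ≈ -0.00016900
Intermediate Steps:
1/(-5918 + V(1 - 4*0, -67)) = 1/(-5918 + (1 - 4*0)) = 1/(-5918 + (1 + 0)) = 1/(-5918 + 1) = 1/(-5917) = -1/5917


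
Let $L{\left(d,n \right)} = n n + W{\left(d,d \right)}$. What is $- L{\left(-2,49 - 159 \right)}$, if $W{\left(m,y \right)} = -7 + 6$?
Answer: $-12099$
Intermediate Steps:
$W{\left(m,y \right)} = -1$
$L{\left(d,n \right)} = -1 + n^{2}$ ($L{\left(d,n \right)} = n n - 1 = n^{2} - 1 = -1 + n^{2}$)
$- L{\left(-2,49 - 159 \right)} = - (-1 + \left(49 - 159\right)^{2}) = - (-1 + \left(-110\right)^{2}) = - (-1 + 12100) = \left(-1\right) 12099 = -12099$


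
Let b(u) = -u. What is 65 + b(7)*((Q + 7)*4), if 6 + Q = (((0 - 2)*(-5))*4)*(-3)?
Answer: 3397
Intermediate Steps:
Q = -126 (Q = -6 + (((0 - 2)*(-5))*4)*(-3) = -6 + (-2*(-5)*4)*(-3) = -6 + (10*4)*(-3) = -6 + 40*(-3) = -6 - 120 = -126)
65 + b(7)*((Q + 7)*4) = 65 + (-1*7)*((-126 + 7)*4) = 65 - (-833)*4 = 65 - 7*(-476) = 65 + 3332 = 3397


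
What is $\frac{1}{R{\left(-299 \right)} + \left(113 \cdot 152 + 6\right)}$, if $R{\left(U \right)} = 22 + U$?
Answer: $\frac{1}{16905} \approx 5.9154 \cdot 10^{-5}$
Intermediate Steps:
$\frac{1}{R{\left(-299 \right)} + \left(113 \cdot 152 + 6\right)} = \frac{1}{\left(22 - 299\right) + \left(113 \cdot 152 + 6\right)} = \frac{1}{-277 + \left(17176 + 6\right)} = \frac{1}{-277 + 17182} = \frac{1}{16905}$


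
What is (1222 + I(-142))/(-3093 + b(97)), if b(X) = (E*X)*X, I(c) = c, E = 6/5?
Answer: 1800/13663 ≈ 0.13174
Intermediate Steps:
E = 6/5 (E = 6*(1/5) = 6/5 ≈ 1.2000)
b(X) = 6*X**2/5 (b(X) = (6*X/5)*X = 6*X**2/5)
(1222 + I(-142))/(-3093 + b(97)) = (1222 - 142)/(-3093 + (6/5)*97**2) = 1080/(-3093 + (6/5)*9409) = 1080/(-3093 + 56454/5) = 1080/(40989/5) = 1080*(5/40989) = 1800/13663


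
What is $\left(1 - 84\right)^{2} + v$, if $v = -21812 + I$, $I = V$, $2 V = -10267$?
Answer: $- \frac{40113}{2} \approx -20057.0$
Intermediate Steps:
$V = - \frac{10267}{2}$ ($V = \frac{1}{2} \left(-10267\right) = - \frac{10267}{2} \approx -5133.5$)
$I = - \frac{10267}{2} \approx -5133.5$
$v = - \frac{53891}{2}$ ($v = -21812 - \frac{10267}{2} = - \frac{53891}{2} \approx -26946.0$)
$\left(1 - 84\right)^{2} + v = \left(1 - 84\right)^{2} - \frac{53891}{2} = \left(-83\right)^{2} - \frac{53891}{2} = 6889 - \frac{53891}{2} = - \frac{40113}{2}$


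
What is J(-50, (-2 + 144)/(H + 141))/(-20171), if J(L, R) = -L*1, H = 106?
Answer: -50/20171 ≈ -0.0024788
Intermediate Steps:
J(L, R) = -L
J(-50, (-2 + 144)/(H + 141))/(-20171) = -1*(-50)/(-20171) = 50*(-1/20171) = -50/20171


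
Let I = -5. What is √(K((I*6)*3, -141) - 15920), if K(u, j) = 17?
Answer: 3*I*√1767 ≈ 126.11*I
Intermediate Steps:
√(K((I*6)*3, -141) - 15920) = √(17 - 15920) = √(-15903) = 3*I*√1767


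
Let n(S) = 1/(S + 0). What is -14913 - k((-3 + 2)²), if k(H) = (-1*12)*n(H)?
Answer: -14901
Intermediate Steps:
n(S) = 1/S
k(H) = -12/H (k(H) = (-1*12)/H = -12/H)
-14913 - k((-3 + 2)²) = -14913 - (-12)/((-3 + 2)²) = -14913 - (-12)/((-1)²) = -14913 - (-12)/1 = -14913 - (-12) = -14913 - 1*(-12) = -14913 + 12 = -14901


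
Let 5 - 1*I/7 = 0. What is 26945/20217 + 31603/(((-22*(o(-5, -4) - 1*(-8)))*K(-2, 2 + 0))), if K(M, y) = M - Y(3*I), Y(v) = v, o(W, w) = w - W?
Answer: 36659837/12979314 ≈ 2.8245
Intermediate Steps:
I = 35 (I = 35 - 7*0 = 35 + 0 = 35)
K(M, y) = -105 + M (K(M, y) = M - 3*35 = M - 1*105 = M - 105 = -105 + M)
26945/20217 + 31603/(((-22*(o(-5, -4) - 1*(-8)))*K(-2, 2 + 0))) = 26945/20217 + 31603/(((-22*((-4 - 1*(-5)) - 1*(-8)))*(-105 - 2))) = 26945*(1/20217) + 31603/((-22*((-4 + 5) + 8)*(-107))) = 26945/20217 + 31603/((-22*(1 + 8)*(-107))) = 26945/20217 + 31603/((-22*9*(-107))) = 26945/20217 + 31603/((-198*(-107))) = 26945/20217 + 31603/21186 = 26945/20217 + 31603*(1/21186) = 26945/20217 + 2873/1926 = 36659837/12979314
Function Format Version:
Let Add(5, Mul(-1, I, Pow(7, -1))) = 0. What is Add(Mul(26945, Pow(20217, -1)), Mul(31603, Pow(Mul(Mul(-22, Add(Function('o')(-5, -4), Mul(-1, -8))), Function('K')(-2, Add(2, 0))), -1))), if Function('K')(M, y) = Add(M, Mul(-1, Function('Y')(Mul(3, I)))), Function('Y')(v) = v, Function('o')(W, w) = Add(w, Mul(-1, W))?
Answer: Rational(36659837, 12979314) ≈ 2.8245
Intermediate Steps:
I = 35 (I = Add(35, Mul(-7, 0)) = Add(35, 0) = 35)
Function('K')(M, y) = Add(-105, M) (Function('K')(M, y) = Add(M, Mul(-1, Mul(3, 35))) = Add(M, Mul(-1, 105)) = Add(M, -105) = Add(-105, M))
Add(Mul(26945, Pow(20217, -1)), Mul(31603, Pow(Mul(Mul(-22, Add(Function('o')(-5, -4), Mul(-1, -8))), Function('K')(-2, Add(2, 0))), -1))) = Add(Mul(26945, Pow(20217, -1)), Mul(31603, Pow(Mul(Mul(-22, Add(Add(-4, Mul(-1, -5)), Mul(-1, -8))), Add(-105, -2)), -1))) = Add(Mul(26945, Rational(1, 20217)), Mul(31603, Pow(Mul(Mul(-22, Add(Add(-4, 5), 8)), -107), -1))) = Add(Rational(26945, 20217), Mul(31603, Pow(Mul(Mul(-22, Add(1, 8)), -107), -1))) = Add(Rational(26945, 20217), Mul(31603, Pow(Mul(Mul(-22, 9), -107), -1))) = Add(Rational(26945, 20217), Mul(31603, Pow(Mul(-198, -107), -1))) = Add(Rational(26945, 20217), Mul(31603, Pow(21186, -1))) = Add(Rational(26945, 20217), Mul(31603, Rational(1, 21186))) = Add(Rational(26945, 20217), Rational(2873, 1926)) = Rational(36659837, 12979314)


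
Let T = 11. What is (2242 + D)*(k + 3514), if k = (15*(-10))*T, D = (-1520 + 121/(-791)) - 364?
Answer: 527618248/791 ≈ 6.6703e+5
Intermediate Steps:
D = -1490365/791 (D = (-1520 + 121*(-1/791)) - 364 = (-1520 - 121/791) - 364 = -1202441/791 - 364 = -1490365/791 ≈ -1884.2)
k = -1650 (k = (15*(-10))*11 = -150*11 = -1650)
(2242 + D)*(k + 3514) = (2242 - 1490365/791)*(-1650 + 3514) = (283057/791)*1864 = 527618248/791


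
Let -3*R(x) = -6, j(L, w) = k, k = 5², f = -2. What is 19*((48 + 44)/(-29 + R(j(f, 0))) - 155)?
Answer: -81263/27 ≈ -3009.7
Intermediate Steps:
k = 25
j(L, w) = 25
R(x) = 2 (R(x) = -⅓*(-6) = 2)
19*((48 + 44)/(-29 + R(j(f, 0))) - 155) = 19*((48 + 44)/(-29 + 2) - 155) = 19*(92/(-27) - 155) = 19*(92*(-1/27) - 155) = 19*(-92/27 - 155) = 19*(-4277/27) = -81263/27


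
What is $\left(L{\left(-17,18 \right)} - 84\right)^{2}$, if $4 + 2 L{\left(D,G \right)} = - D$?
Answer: $\frac{24025}{4} \approx 6006.3$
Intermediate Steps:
$L{\left(D,G \right)} = -2 - \frac{D}{2}$ ($L{\left(D,G \right)} = -2 + \frac{\left(-1\right) D}{2} = -2 - \frac{D}{2}$)
$\left(L{\left(-17,18 \right)} - 84\right)^{2} = \left(\left(-2 - - \frac{17}{2}\right) - 84\right)^{2} = \left(\left(-2 + \frac{17}{2}\right) - 84\right)^{2} = \left(\frac{13}{2} - 84\right)^{2} = \left(- \frac{155}{2}\right)^{2} = \frac{24025}{4}$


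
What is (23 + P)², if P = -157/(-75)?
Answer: 3541924/5625 ≈ 629.68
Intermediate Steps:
P = 157/75 (P = -157*(-1/75) = 157/75 ≈ 2.0933)
(23 + P)² = (23 + 157/75)² = (1882/75)² = 3541924/5625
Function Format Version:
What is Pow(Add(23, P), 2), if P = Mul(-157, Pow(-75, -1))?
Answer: Rational(3541924, 5625) ≈ 629.68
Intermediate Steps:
P = Rational(157, 75) (P = Mul(-157, Rational(-1, 75)) = Rational(157, 75) ≈ 2.0933)
Pow(Add(23, P), 2) = Pow(Add(23, Rational(157, 75)), 2) = Pow(Rational(1882, 75), 2) = Rational(3541924, 5625)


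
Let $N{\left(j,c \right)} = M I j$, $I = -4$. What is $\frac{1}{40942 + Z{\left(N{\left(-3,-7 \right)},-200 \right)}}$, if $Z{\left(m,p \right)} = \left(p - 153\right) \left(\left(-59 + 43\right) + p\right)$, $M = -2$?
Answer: $\frac{1}{117190} \approx 8.5332 \cdot 10^{-6}$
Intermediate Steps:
$N{\left(j,c \right)} = 8 j$ ($N{\left(j,c \right)} = \left(-2\right) \left(-4\right) j = 8 j$)
$Z{\left(m,p \right)} = \left(-153 + p\right) \left(-16 + p\right)$
$\frac{1}{40942 + Z{\left(N{\left(-3,-7 \right)},-200 \right)}} = \frac{1}{40942 + \left(2448 + \left(-200\right)^{2} - -33800\right)} = \frac{1}{40942 + \left(2448 + 40000 + 33800\right)} = \frac{1}{40942 + 76248} = \frac{1}{117190}$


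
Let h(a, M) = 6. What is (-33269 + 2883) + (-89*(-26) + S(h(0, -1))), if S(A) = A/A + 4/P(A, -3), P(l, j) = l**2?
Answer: -252638/9 ≈ -28071.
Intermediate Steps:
S(A) = 1 + 4/A**2 (S(A) = A/A + 4/(A**2) = 1 + 4/A**2)
(-33269 + 2883) + (-89*(-26) + S(h(0, -1))) = (-33269 + 2883) + (-89*(-26) + (1 + 4/6**2)) = -30386 + (2314 + (1 + 4*(1/36))) = -30386 + (2314 + (1 + 1/9)) = -30386 + (2314 + 10/9) = -30386 + 20836/9 = -252638/9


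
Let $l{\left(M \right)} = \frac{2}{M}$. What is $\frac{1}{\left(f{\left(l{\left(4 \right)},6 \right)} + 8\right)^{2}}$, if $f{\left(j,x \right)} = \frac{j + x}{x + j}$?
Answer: $\frac{1}{81} \approx 0.012346$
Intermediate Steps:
$f{\left(j,x \right)} = 1$ ($f{\left(j,x \right)} = \frac{j + x}{j + x} = 1$)
$\frac{1}{\left(f{\left(l{\left(4 \right)},6 \right)} + 8\right)^{2}} = \frac{1}{\left(1 + 8\right)^{2}} = \frac{1}{9^{2}} = \frac{1}{81}$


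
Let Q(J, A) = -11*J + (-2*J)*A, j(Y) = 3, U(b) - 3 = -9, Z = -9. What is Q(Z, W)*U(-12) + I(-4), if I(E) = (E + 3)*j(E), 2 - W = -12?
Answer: -2109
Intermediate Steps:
U(b) = -6 (U(b) = 3 - 9 = -6)
W = 14 (W = 2 - 1*(-12) = 2 + 12 = 14)
Q(J, A) = -11*J - 2*A*J
I(E) = 9 + 3*E (I(E) = (E + 3)*3 = (3 + E)*3 = 9 + 3*E)
Q(Z, W)*U(-12) + I(-4) = -1*(-9)*(11 + 2*14)*(-6) + (9 + 3*(-4)) = -1*(-9)*(11 + 28)*(-6) + (9 - 12) = -1*(-9)*39*(-6) - 3 = 351*(-6) - 3 = -2106 - 3 = -2109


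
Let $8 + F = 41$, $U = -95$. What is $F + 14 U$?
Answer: $-1297$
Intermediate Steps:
$F = 33$ ($F = -8 + 41 = 33$)
$F + 14 U = 33 + 14 \left(-95\right) = 33 - 1330 = -1297$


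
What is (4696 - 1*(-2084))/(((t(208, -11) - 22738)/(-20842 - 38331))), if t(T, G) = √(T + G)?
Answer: 9122325069720/517016447 + 401192940*√197/517016447 ≈ 17655.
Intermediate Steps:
t(T, G) = √(G + T)
(4696 - 1*(-2084))/(((t(208, -11) - 22738)/(-20842 - 38331))) = (4696 - 1*(-2084))/(((√(-11 + 208) - 22738)/(-20842 - 38331))) = (4696 + 2084)/(((√197 - 22738)/(-59173))) = 6780/(((-22738 + √197)*(-1/59173))) = 6780/(22738/59173 - √197/59173)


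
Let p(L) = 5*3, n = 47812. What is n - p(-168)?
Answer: 47797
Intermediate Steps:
p(L) = 15
n - p(-168) = 47812 - 1*15 = 47812 - 15 = 47797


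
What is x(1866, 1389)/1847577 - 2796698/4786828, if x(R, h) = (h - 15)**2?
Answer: 644970466097/1474005552626 ≈ 0.43756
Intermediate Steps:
x(R, h) = (-15 + h)**2
x(1866, 1389)/1847577 - 2796698/4786828 = (-15 + 1389)**2/1847577 - 2796698/4786828 = 1374**2*(1/1847577) - 2796698*1/4786828 = 1887876*(1/1847577) - 1398349/2393414 = 629292/615859 - 1398349/2393414 = 644970466097/1474005552626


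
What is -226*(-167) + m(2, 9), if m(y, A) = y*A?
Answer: 37760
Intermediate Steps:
m(y, A) = A*y
-226*(-167) + m(2, 9) = -226*(-167) + 9*2 = 37742 + 18 = 37760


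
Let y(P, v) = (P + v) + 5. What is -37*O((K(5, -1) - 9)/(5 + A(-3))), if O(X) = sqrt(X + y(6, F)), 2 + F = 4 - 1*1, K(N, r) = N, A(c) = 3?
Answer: -37*sqrt(46)/2 ≈ -125.47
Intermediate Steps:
F = 1 (F = -2 + (4 - 1*1) = -2 + (4 - 1) = -2 + 3 = 1)
y(P, v) = 5 + P + v
O(X) = sqrt(12 + X) (O(X) = sqrt(X + (5 + 6 + 1)) = sqrt(X + 12) = sqrt(12 + X))
-37*O((K(5, -1) - 9)/(5 + A(-3))) = -37*sqrt(12 + (5 - 9)/(5 + 3)) = -37*sqrt(12 - 4/8) = -37*sqrt(12 - 4*1/8) = -37*sqrt(12 - 1/2) = -37*sqrt(46)/2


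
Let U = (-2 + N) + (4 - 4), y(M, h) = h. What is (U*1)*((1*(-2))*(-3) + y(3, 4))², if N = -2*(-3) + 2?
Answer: 600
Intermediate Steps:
N = 8 (N = 6 + 2 = 8)
U = 6 (U = (-2 + 8) + (4 - 4) = 6 + 0 = 6)
(U*1)*((1*(-2))*(-3) + y(3, 4))² = (6*1)*((1*(-2))*(-3) + 4)² = 6*(-2*(-3) + 4)² = 6*(6 + 4)² = 6*10² = 6*100 = 600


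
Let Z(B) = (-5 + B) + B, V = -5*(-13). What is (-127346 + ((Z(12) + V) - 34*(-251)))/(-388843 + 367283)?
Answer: 14841/2695 ≈ 5.5069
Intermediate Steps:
V = 65
Z(B) = -5 + 2*B
(-127346 + ((Z(12) + V) - 34*(-251)))/(-388843 + 367283) = (-127346 + (((-5 + 2*12) + 65) - 34*(-251)))/(-388843 + 367283) = (-127346 + (((-5 + 24) + 65) + 8534))/(-21560) = (-127346 + ((19 + 65) + 8534))*(-1/21560) = (-127346 + (84 + 8534))*(-1/21560) = (-127346 + 8618)*(-1/21560) = -118728*(-1/21560) = 14841/2695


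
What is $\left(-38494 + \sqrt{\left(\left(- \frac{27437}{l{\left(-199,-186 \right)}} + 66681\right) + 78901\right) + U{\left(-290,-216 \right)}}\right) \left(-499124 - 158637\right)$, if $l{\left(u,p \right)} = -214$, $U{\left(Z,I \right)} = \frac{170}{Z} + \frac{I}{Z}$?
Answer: $25319851934 - \frac{657761 \sqrt{140298816939410}}{31030} \approx 2.5069 \cdot 10^{10}$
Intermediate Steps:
$\left(-38494 + \sqrt{\left(\left(- \frac{27437}{l{\left(-199,-186 \right)}} + 66681\right) + 78901\right) + U{\left(-290,-216 \right)}}\right) \left(-499124 - 158637\right) = \left(-38494 + \sqrt{\left(\left(- \frac{27437}{-214} + 66681\right) + 78901\right) + \frac{170 - 216}{-290}}\right) \left(-499124 - 158637\right) = \left(-38494 + \sqrt{\left(\left(\left(-27437\right) \left(- \frac{1}{214}\right) + 66681\right) + 78901\right) - - \frac{23}{145}}\right) \left(-657761\right) = \left(-38494 + \sqrt{\left(\left(\frac{27437}{214} + 66681\right) + 78901\right) + \frac{23}{145}}\right) \left(-657761\right) = \left(-38494 + \sqrt{\left(\frac{14297171}{214} + 78901\right) + \frac{23}{145}}\right) \left(-657761\right) = \left(-38494 + \sqrt{\frac{31181985}{214} + \frac{23}{145}}\right) \left(-657761\right) = \left(-38494 + \sqrt{\frac{4521392747}{31030}}\right) \left(-657761\right) = \left(-38494 + \frac{\sqrt{140298816939410}}{31030}\right) \left(-657761\right) = 25319851934 - \frac{657761 \sqrt{140298816939410}}{31030}$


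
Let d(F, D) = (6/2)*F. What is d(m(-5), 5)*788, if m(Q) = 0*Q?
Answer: 0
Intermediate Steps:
m(Q) = 0
d(F, D) = 3*F (d(F, D) = (6*(½))*F = 3*F)
d(m(-5), 5)*788 = (3*0)*788 = 0*788 = 0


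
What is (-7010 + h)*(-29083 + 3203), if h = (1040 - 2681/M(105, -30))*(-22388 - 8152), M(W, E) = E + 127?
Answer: 77631651888400/97 ≈ 8.0033e+11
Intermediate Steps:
M(W, E) = 127 + E
h = -2998997460/97 (h = (1040 - 2681/(127 - 30))*(-22388 - 8152) = (1040 - 2681/97)*(-30540) = (98199/97)*(-30540) = -2998997460/97 ≈ -3.0918e+7)
(-7010 + h)*(-29083 + 3203) = (-7010 - 2998997460/97)*(-29083 + 3203) = -2999677430/97*(-25880) = 77631651888400/97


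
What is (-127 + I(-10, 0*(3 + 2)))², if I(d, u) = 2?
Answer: 15625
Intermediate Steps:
(-127 + I(-10, 0*(3 + 2)))² = (-127 + 2)² = (-125)² = 15625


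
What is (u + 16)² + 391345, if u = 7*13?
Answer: 402794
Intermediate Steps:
u = 91
(u + 16)² + 391345 = (91 + 16)² + 391345 = 107² + 391345 = 11449 + 391345 = 402794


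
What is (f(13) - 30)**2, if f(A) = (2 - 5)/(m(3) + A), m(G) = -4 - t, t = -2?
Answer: 110889/121 ≈ 916.44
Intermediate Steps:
m(G) = -2 (m(G) = -4 - 1*(-2) = -4 + 2 = -2)
f(A) = -3/(-2 + A) (f(A) = (2 - 5)/(-2 + A) = -3/(-2 + A))
(f(13) - 30)**2 = (-3/(-2 + 13) - 30)**2 = (-3/11 - 30)**2 = (-333/11)**2 = 110889/121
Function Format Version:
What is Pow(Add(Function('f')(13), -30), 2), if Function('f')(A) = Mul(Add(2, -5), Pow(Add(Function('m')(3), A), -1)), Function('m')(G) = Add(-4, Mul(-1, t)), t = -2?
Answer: Rational(110889, 121) ≈ 916.44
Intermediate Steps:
Function('m')(G) = -2 (Function('m')(G) = Add(-4, Mul(-1, -2)) = Add(-4, 2) = -2)
Function('f')(A) = Mul(-3, Pow(Add(-2, A), -1)) (Function('f')(A) = Mul(Add(2, -5), Pow(Add(-2, A), -1)) = Mul(-3, Pow(Add(-2, A), -1)))
Pow(Add(Function('f')(13), -30), 2) = Pow(Add(Mul(-3, Pow(Add(-2, 13), -1)), -30), 2) = Pow(Add(Mul(-3, Pow(11, -1)), -30), 2) = Pow(Add(Mul(-3, Rational(1, 11)), -30), 2) = Pow(Add(Rational(-3, 11), -30), 2) = Pow(Rational(-333, 11), 2) = Rational(110889, 121)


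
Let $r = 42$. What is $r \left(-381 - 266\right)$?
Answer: $-27174$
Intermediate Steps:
$r \left(-381 - 266\right) = 42 \left(-381 - 266\right) = 42 \left(-647\right) = -27174$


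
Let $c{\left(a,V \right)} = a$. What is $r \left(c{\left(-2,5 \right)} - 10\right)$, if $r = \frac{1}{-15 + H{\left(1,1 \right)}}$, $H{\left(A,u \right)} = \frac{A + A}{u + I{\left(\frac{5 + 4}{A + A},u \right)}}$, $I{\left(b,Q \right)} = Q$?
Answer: $\frac{6}{7} \approx 0.85714$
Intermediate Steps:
$H{\left(A,u \right)} = \frac{A}{u}$ ($H{\left(A,u \right)} = \frac{A + A}{u + u} = \frac{2 A}{2 u} = 2 A \frac{1}{2 u} = \frac{A}{u}$)
$r = - \frac{1}{14}$ ($r = \frac{1}{-15 + 1 \cdot 1^{-1}} = \frac{1}{-15 + 1 \cdot 1} = \frac{1}{-15 + 1} = \frac{1}{-14} = - \frac{1}{14} \approx -0.071429$)
$r \left(c{\left(-2,5 \right)} - 10\right) = - \frac{-2 - 10}{14} = \left(- \frac{1}{14}\right) \left(-12\right) = \frac{6}{7}$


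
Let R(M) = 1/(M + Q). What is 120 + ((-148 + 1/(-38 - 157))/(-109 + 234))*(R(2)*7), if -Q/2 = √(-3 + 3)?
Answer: 5647973/48750 ≈ 115.86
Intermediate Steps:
Q = 0 (Q = -2*√(-3 + 3) = -2*√0 = -2*0 = 0)
R(M) = 1/M (R(M) = 1/(M + 0) = 1/M)
120 + ((-148 + 1/(-38 - 157))/(-109 + 234))*(R(2)*7) = 120 + ((-148 + 1/(-38 - 157))/(-109 + 234))*(7/2) = 120 + ((-148 + 1/(-195))/125)*((½)*7) = 120 + ((-148 - 1/195)*(1/125))*(7/2) = 120 - 28861/195*1/125*(7/2) = 120 - 28861/24375*7/2 = 120 - 202027/48750 = 5647973/48750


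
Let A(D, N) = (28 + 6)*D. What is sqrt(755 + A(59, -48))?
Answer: sqrt(2761) ≈ 52.545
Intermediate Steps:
A(D, N) = 34*D
sqrt(755 + A(59, -48)) = sqrt(755 + 34*59) = sqrt(755 + 2006) = sqrt(2761)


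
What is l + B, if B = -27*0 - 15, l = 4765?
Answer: 4750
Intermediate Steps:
B = -15 (B = 0 - 15 = -15)
l + B = 4765 - 15 = 4750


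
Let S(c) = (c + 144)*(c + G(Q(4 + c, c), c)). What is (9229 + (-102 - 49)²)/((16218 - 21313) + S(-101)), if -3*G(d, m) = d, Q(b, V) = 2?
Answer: -9609/2840 ≈ -3.3834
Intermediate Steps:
G(d, m) = -d/3
S(c) = (144 + c)*(-⅔ + c) (S(c) = (c + 144)*(c - ⅓*2) = (144 + c)*(c - ⅔) = (144 + c)*(-⅔ + c))
(9229 + (-102 - 49)²)/((16218 - 21313) + S(-101)) = (9229 + (-102 - 49)²)/((16218 - 21313) + (-96 + (-101)² + (430/3)*(-101))) = (9229 + (-151)²)/(-5095 + (-96 + 10201 - 43430/3)) = (9229 + 22801)/(-5095 - 13115/3) = 32030/(-28400/3) = 32030*(-3/28400) = -9609/2840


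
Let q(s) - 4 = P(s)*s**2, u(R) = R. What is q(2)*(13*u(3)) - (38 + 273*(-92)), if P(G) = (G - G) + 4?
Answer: 25858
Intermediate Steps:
P(G) = 4 (P(G) = 0 + 4 = 4)
q(s) = 4 + 4*s**2
q(2)*(13*u(3)) - (38 + 273*(-92)) = (4 + 4*2**2)*(13*3) - (38 + 273*(-92)) = (4 + 4*4)*39 - (38 - 25116) = (4 + 16)*39 - 1*(-25078) = 20*39 + 25078 = 780 + 25078 = 25858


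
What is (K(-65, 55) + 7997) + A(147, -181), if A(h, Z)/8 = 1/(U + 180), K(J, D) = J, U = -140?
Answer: 39661/5 ≈ 7932.2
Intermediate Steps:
A(h, Z) = ⅕ (A(h, Z) = 8/(-140 + 180) = 8/40 = 8*(1/40) = ⅕)
(K(-65, 55) + 7997) + A(147, -181) = (-65 + 7997) + ⅕ = 7932 + ⅕ = 39661/5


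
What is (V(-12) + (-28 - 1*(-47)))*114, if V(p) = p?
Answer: 798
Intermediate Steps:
(V(-12) + (-28 - 1*(-47)))*114 = (-12 + (-28 - 1*(-47)))*114 = (-12 + (-28 + 47))*114 = (-12 + 19)*114 = 7*114 = 798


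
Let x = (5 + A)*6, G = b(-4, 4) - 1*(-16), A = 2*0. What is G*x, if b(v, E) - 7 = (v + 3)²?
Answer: 720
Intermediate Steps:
A = 0
b(v, E) = 7 + (3 + v)² (b(v, E) = 7 + (v + 3)² = 7 + (3 + v)²)
G = 24 (G = (7 + (3 - 4)²) - 1*(-16) = (7 + (-1)²) + 16 = (7 + 1) + 16 = 8 + 16 = 24)
x = 30 (x = (5 + 0)*6 = 5*6 = 30)
G*x = 24*30 = 720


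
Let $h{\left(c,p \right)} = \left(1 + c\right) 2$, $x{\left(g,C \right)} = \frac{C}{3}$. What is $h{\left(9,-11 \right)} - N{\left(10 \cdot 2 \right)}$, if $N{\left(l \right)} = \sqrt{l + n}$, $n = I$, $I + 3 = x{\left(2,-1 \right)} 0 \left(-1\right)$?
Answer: $20 - \sqrt{17} \approx 15.877$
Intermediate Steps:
$x{\left(g,C \right)} = \frac{C}{3}$ ($x{\left(g,C \right)} = C \frac{1}{3} = \frac{C}{3}$)
$I = -3$ ($I = -3 + \frac{1}{3} \left(-1\right) 0 \left(-1\right) = -3 + \left(- \frac{1}{3}\right) 0 \left(-1\right) = -3 + 0 \left(-1\right) = -3 + 0 = -3$)
$h{\left(c,p \right)} = 2 + 2 c$
$n = -3$
$N{\left(l \right)} = \sqrt{-3 + l}$ ($N{\left(l \right)} = \sqrt{l - 3} = \sqrt{-3 + l}$)
$h{\left(9,-11 \right)} - N{\left(10 \cdot 2 \right)} = \left(2 + 2 \cdot 9\right) - \sqrt{-3 + 10 \cdot 2} = \left(2 + 18\right) - \sqrt{-3 + 20} = 20 - \sqrt{17}$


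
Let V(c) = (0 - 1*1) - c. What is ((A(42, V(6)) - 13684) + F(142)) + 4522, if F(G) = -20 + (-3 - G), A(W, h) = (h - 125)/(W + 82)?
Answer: -289170/31 ≈ -9328.1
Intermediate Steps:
V(c) = -1 - c (V(c) = (0 - 1) - c = -1 - c)
A(W, h) = (-125 + h)/(82 + W)
F(G) = -23 - G
((A(42, V(6)) - 13684) + F(142)) + 4522 = (((-125 + (-1 - 1*6))/(82 + 42) - 13684) + (-23 - 1*142)) + 4522 = (((-125 + (-1 - 6))/124 - 13684) + (-23 - 142)) + 4522 = (((-125 - 7)/124 - 13684) - 165) + 4522 = (((1/124)*(-132) - 13684) - 165) + 4522 = ((-33/31 - 13684) - 165) + 4522 = (-424237/31 - 165) + 4522 = -429352/31 + 4522 = -289170/31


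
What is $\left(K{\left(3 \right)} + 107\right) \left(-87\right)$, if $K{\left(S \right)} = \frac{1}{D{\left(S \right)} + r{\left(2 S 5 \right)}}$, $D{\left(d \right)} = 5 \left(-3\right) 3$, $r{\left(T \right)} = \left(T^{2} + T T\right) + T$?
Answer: $- \frac{5538884}{595} \approx -9309.0$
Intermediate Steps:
$r{\left(T \right)} = T + 2 T^{2}$ ($r{\left(T \right)} = \left(T^{2} + T^{2}\right) + T = 2 T^{2} + T = T + 2 T^{2}$)
$D{\left(d \right)} = -45$ ($D{\left(d \right)} = \left(-15\right) 3 = -45$)
$K{\left(S \right)} = \frac{1}{-45 + 10 S \left(1 + 20 S\right)}$ ($K{\left(S \right)} = \frac{1}{-45 + 2 S 5 \left(1 + 2 \cdot 2 S 5\right)} = \frac{1}{-45 + 10 S \left(1 + 2 \cdot 10 S\right)} = \frac{1}{-45 + 10 S \left(1 + 20 S\right)}$)
$\left(K{\left(3 \right)} + 107\right) \left(-87\right) = \left(\frac{1}{5 \left(-9 + 2 \cdot 3 \left(1 + 20 \cdot 3\right)\right)} + 107\right) \left(-87\right) = \left(\frac{1}{5 \left(-9 + 2 \cdot 3 \left(1 + 60\right)\right)} + 107\right) \left(-87\right) = \left(\frac{1}{5 \left(-9 + 2 \cdot 3 \cdot 61\right)} + 107\right) \left(-87\right) = \left(\frac{1}{5 \left(-9 + 366\right)} + 107\right) \left(-87\right) = \left(\frac{1}{5 \cdot 357} + 107\right) \left(-87\right) = \left(\frac{1}{5} \cdot \frac{1}{357} + 107\right) \left(-87\right) = \left(\frac{1}{1785} + 107\right) \left(-87\right) = \frac{190996}{1785} \left(-87\right) = - \frac{5538884}{595}$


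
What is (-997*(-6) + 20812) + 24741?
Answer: 51535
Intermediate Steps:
(-997*(-6) + 20812) + 24741 = (5982 + 20812) + 24741 = 26794 + 24741 = 51535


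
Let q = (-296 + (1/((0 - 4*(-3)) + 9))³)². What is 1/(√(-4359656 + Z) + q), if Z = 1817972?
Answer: 28021204914084788175/2455916976312401122478003 - 14711655022773282*I*√635421/56486090455185225816994069 ≈ 1.141e-5 - 2.0761e-7*I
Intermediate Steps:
q = 7514478975025/85766121 (q = (-296 + (1/((0 + 12) + 9))³)² = (-296 + (1/(12 + 9))³)² = (-296 + (1/21)³)² = (-296 + 1/9261)² = (-2741255/9261)² = 7514478975025/85766121 ≈ 87616.)
1/(√(-4359656 + Z) + q) = 1/(√(-4359656 + 1817972) + 7514478975025/85766121) = 1/(√(-2541684) + 7514478975025/85766121) = 1/(2*I*√635421 + 7514478975025/85766121) = 1/(7514478975025/85766121 + 2*I*√635421)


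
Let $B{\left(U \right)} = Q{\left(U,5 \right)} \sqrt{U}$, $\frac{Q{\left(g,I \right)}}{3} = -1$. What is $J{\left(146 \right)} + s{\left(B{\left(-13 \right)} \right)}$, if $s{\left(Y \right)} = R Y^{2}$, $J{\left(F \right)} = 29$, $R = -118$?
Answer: $13835$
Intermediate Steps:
$Q{\left(g,I \right)} = -3$ ($Q{\left(g,I \right)} = 3 \left(-1\right) = -3$)
$B{\left(U \right)} = - 3 \sqrt{U}$
$s{\left(Y \right)} = - 118 Y^{2}$
$J{\left(146 \right)} + s{\left(B{\left(-13 \right)} \right)} = 29 - 118 \left(- 3 \sqrt{-13}\right)^{2} = 29 - 118 \left(- 3 i \sqrt{13}\right)^{2} = 29 - -13806 = 29 + 13806 = 13835$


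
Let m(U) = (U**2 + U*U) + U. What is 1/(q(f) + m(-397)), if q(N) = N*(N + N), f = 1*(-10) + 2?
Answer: 1/314949 ≈ 3.1751e-6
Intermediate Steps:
m(U) = U + 2*U**2 (m(U) = (U**2 + U**2) + U = 2*U**2 + U = U + 2*U**2)
f = -8 (f = -10 + 2 = -8)
q(N) = 2*N**2 (q(N) = N*(2*N) = 2*N**2)
1/(q(f) + m(-397)) = 1/(2*(-8)**2 - 397*(1 + 2*(-397))) = 1/(2*64 - 397*(1 - 794)) = 1/(128 - 397*(-793)) = 1/(128 + 314821) = 1/314949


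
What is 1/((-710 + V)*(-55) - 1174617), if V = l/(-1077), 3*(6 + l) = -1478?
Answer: -3231/3669099257 ≈ -8.8060e-7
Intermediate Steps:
l = -1496/3 (l = -6 + (⅓)*(-1478) = -6 - 1478/3 = -1496/3 ≈ -498.67)
V = 1496/3231 (V = -1496/3/(-1077) = -1496/3*(-1/1077) = 1496/3231 ≈ 0.46301)
1/((-710 + V)*(-55) - 1174617) = 1/((-710 + 1496/3231)*(-55) - 1174617) = 1/(-2292514/3231*(-55) - 1174617) = 1/(126088270/3231 - 1174617) = 1/(-3669099257/3231) = -3231/3669099257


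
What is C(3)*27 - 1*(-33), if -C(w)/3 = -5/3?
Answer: 168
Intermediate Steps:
C(w) = 5 (C(w) = -(-15)/3 = -3*(-5/3) = 5)
C(3)*27 - 1*(-33) = 5*27 - 1*(-33) = 135 + 33 = 168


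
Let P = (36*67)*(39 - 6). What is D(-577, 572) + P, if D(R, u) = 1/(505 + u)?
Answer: 85724893/1077 ≈ 79596.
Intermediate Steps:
P = 79596 (P = 2412*33 = 79596)
D(-577, 572) + P = 1/(505 + 572) + 79596 = 1/1077 + 79596 = 85724893/1077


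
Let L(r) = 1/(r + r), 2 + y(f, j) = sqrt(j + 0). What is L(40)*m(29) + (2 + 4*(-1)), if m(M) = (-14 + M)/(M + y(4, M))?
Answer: -22319/11200 - 3*sqrt(29)/11200 ≈ -1.9942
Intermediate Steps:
y(f, j) = -2 + sqrt(j) (y(f, j) = -2 + sqrt(j + 0) = -2 + sqrt(j))
L(r) = 1/(2*r)
m(M) = (-14 + M)/(-2 + M + sqrt(M)) (m(M) = (-14 + M)/(M + (-2 + sqrt(M))) = (-14 + M)/(-2 + M + sqrt(M)))
L(40)*m(29) + (2 + 4*(-1)) = ((1/2)/40)*((-14 + 29)/(-2 + 29 + sqrt(29))) + (2 + 4*(-1)) = ((1/2)*(1/40))*(15/(27 + sqrt(29))) + (2 - 4) = (15/(27 + sqrt(29)))/80 - 2 = 3/(16*(27 + sqrt(29))) - 2 = -2 + 3/(16*(27 + sqrt(29)))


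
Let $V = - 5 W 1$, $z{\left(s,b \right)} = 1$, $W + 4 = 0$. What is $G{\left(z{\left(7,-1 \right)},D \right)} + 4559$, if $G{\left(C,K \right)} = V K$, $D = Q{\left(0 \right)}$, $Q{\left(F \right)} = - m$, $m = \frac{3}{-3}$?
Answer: $4579$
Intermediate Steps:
$W = -4$ ($W = -4 + 0 = -4$)
$m = -1$ ($m = 3 \left(- \frac{1}{3}\right) = -1$)
$Q{\left(F \right)} = 1$ ($Q{\left(F \right)} = \left(-1\right) \left(-1\right) = 1$)
$D = 1$
$V = 20$ ($V = \left(-5\right) \left(-4\right) 1 = 20 \cdot 1 = 20$)
$G{\left(C,K \right)} = 20 K$
$G{\left(z{\left(7,-1 \right)},D \right)} + 4559 = 20 \cdot 1 + 4559 = 20 + 4559 = 4579$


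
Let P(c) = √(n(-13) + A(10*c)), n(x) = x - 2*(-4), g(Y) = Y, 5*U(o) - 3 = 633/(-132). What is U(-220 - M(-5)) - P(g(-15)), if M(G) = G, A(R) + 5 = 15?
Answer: -79/220 - √5 ≈ -2.5952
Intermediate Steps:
A(R) = 10 (A(R) = -5 + 15 = 10)
U(o) = -79/220 (U(o) = ⅗ + (633/(-132))/5 = ⅗ + (633*(-1/132))/5 = ⅗ + (⅕)*(-211/44) = ⅗ - 211/220 = -79/220)
n(x) = 8 + x (n(x) = x + 8 = 8 + x)
P(c) = √5 (P(c) = √((8 - 13) + 10) = √(-5 + 10) = √5)
U(-220 - M(-5)) - P(g(-15)) = -79/220 - √5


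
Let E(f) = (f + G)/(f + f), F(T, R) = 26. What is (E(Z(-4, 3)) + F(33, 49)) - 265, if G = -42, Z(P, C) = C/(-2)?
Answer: -449/2 ≈ -224.50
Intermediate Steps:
Z(P, C) = -C/2 (Z(P, C) = C*(-½) = -C/2)
E(f) = (-42 + f)/(2*f) (E(f) = (f - 42)/(f + f) = (-42 + f)/((2*f)) = (-42 + f)*(1/(2*f)) = (-42 + f)/(2*f))
(E(Z(-4, 3)) + F(33, 49)) - 265 = ((-42 - ½*3)/(2*((-½*3))) + 26) - 265 = ((-42 - 3/2)/(2*(-3/2)) + 26) - 265 = ((½)*(-⅔)*(-87/2) + 26) - 265 = (29/2 + 26) - 265 = 81/2 - 265 = -449/2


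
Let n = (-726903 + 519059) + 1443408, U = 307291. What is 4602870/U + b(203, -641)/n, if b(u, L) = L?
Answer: 5686943495149/379677697124 ≈ 14.978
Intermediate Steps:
n = 1235564 (n = -207844 + 1443408 = 1235564)
4602870/U + b(203, -641)/n = 4602870/307291 - 641/1235564 = 5686943495149/379677697124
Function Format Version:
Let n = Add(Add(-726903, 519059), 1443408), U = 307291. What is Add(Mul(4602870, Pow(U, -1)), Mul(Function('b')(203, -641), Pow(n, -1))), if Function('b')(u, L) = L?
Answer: Rational(5686943495149, 379677697124) ≈ 14.978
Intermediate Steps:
n = 1235564 (n = Add(-207844, 1443408) = 1235564)
Add(Mul(4602870, Pow(U, -1)), Mul(Function('b')(203, -641), Pow(n, -1))) = Add(Mul(4602870, Pow(307291, -1)), Mul(-641, Pow(1235564, -1))) = Add(Mul(4602870, Rational(1, 307291)), Mul(-641, Rational(1, 1235564))) = Add(Rational(4602870, 307291), Rational(-641, 1235564)) = Rational(5686943495149, 379677697124)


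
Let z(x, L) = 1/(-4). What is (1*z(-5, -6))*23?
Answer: -23/4 ≈ -5.7500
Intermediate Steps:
z(x, L) = -¼
(1*z(-5, -6))*23 = (1*(-¼))*23 = -¼*23 = -23/4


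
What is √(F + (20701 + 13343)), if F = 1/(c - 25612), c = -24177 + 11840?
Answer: 11*√405187355095/37949 ≈ 184.51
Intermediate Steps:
c = -12337
F = -1/37949 (F = 1/(-12337 - 25612) = 1/(-37949) = -1/37949 ≈ -2.6351e-5)
√(F + (20701 + 13343)) = √(-1/37949 + (20701 + 13343)) = √(-1/37949 + 34044) = √(1291935755/37949) = 11*√405187355095/37949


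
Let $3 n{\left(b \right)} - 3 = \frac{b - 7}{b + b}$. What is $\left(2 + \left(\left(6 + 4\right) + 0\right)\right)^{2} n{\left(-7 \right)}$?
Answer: $192$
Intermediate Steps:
$n{\left(b \right)} = 1 + \frac{-7 + b}{6 b}$ ($n{\left(b \right)} = 1 + \frac{\left(b - 7\right) \frac{1}{b + b}}{3} = 1 + \frac{\left(-7 + b\right) \frac{1}{2 b}}{3} = 1 + \frac{\frac{1}{2} \frac{1}{b} \left(-7 + b\right)}{3} = 1 + \frac{-7 + b}{6 b}$)
$\left(2 + \left(\left(6 + 4\right) + 0\right)\right)^{2} n{\left(-7 \right)} = \left(2 + \left(\left(6 + 4\right) + 0\right)\right)^{2} \frac{7 \left(-1 - 7\right)}{6 \left(-7\right)} = \left(2 + \left(10 + 0\right)\right)^{2} \cdot \frac{7}{6} \left(- \frac{1}{7}\right) \left(-8\right) = \left(2 + 10\right)^{2} \cdot \frac{4}{3} = 12^{2} \cdot \frac{4}{3} = 144 \cdot \frac{4}{3} = 192$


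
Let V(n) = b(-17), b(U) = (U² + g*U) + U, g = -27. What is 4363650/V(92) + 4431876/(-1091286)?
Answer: 793125075424/132955011 ≈ 5965.4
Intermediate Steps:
b(U) = U² - 26*U (b(U) = (U² - 27*U) + U = U² - 26*U)
V(n) = 731 (V(n) = -17*(-26 - 17) = -17*(-43) = 731)
4363650/V(92) + 4431876/(-1091286) = 4363650/731 + 4431876/(-1091286) = 4363650*(1/731) + 4431876*(-1/1091286) = 4363650/731 - 738646/181881 = 793125075424/132955011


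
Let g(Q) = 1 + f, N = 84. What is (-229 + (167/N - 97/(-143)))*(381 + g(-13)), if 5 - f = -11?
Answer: -541025081/6006 ≈ -90081.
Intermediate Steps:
f = 16 (f = 5 - 1*(-11) = 5 + 11 = 16)
g(Q) = 17 (g(Q) = 1 + 16 = 17)
(-229 + (167/N - 97/(-143)))*(381 + g(-13)) = (-229 + (167/84 - 97/(-143)))*(381 + 17) = (-229 + (167*(1/84) - 97*(-1/143)))*398 = (-229 + (167/84 + 97/143))*398 = (-229 + 32029/12012)*398 = -2718719/12012*398 = -541025081/6006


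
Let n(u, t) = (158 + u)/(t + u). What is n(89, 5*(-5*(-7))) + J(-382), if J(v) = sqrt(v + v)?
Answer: 247/264 + 2*I*sqrt(191) ≈ 0.93561 + 27.641*I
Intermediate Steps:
J(v) = sqrt(2)*sqrt(v) (J(v) = sqrt(2*v) = sqrt(2)*sqrt(v))
n(u, t) = (158 + u)/(t + u)
n(89, 5*(-5*(-7))) + J(-382) = (158 + 89)/(5*(-5*(-7)) + 89) + sqrt(2)*sqrt(-382) = 247/(5*35 + 89) + sqrt(2)*(I*sqrt(382)) = 247/(175 + 89) + 2*I*sqrt(191) = 247/264 + 2*I*sqrt(191)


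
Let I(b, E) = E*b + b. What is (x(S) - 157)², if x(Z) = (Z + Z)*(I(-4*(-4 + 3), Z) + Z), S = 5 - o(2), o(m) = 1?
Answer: 1225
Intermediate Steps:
I(b, E) = b + E*b
S = 4 (S = 5 - 1*1 = 5 - 1 = 4)
x(Z) = 2*Z*(4 + 5*Z) (x(Z) = (Z + Z)*((-4*(-4 + 3))*(1 + Z) + Z) = (2*Z)*((-4*(-1))*(1 + Z) + Z) = (2*Z)*(4*(1 + Z) + Z) = (2*Z)*((4 + 4*Z) + Z) = (2*Z)*(4 + 5*Z) = 2*Z*(4 + 5*Z))
(x(S) - 157)² = (2*4*(4 + 5*4) - 157)² = (2*4*(4 + 20) - 157)² = (2*4*24 - 157)² = (192 - 157)² = 35² = 1225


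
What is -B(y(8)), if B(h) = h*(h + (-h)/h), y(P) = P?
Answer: -56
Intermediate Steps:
B(h) = h*(-1 + h) (B(h) = h*(h - 1) = h*(-1 + h))
-B(y(8)) = -8*(-1 + 8) = -8*7 = -1*56 = -56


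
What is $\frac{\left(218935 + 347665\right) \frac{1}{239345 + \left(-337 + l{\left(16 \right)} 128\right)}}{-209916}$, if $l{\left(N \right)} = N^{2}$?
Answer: $- \frac{70825}{7131266352} \approx -9.9316 \cdot 10^{-6}$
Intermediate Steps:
$\frac{\left(218935 + 347665\right) \frac{1}{239345 + \left(-337 + l{\left(16 \right)} 128\right)}}{-209916} = \frac{\left(218935 + 347665\right) \frac{1}{239345 - \left(337 - 16^{2} \cdot 128\right)}}{-209916} = \frac{566600}{239345 + \left(-337 + 256 \cdot 128\right)} \left(- \frac{1}{209916}\right) = \frac{566600}{239345 + \left(-337 + 32768\right)} \left(- \frac{1}{209916}\right) = \frac{566600}{239345 + 32431} \left(- \frac{1}{209916}\right) = \frac{566600}{271776} \left(- \frac{1}{209916}\right) = 566600 \cdot \frac{1}{271776} \left(- \frac{1}{209916}\right) = \frac{70825}{33972} \left(- \frac{1}{209916}\right) = - \frac{70825}{7131266352}$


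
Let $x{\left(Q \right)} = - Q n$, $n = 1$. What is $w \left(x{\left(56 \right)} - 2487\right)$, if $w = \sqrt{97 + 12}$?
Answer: $- 2543 \sqrt{109} \approx -26550.0$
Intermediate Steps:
$x{\left(Q \right)} = - Q$ ($x{\left(Q \right)} = - Q 1 = - Q$)
$w = \sqrt{109} \approx 10.44$
$w \left(x{\left(56 \right)} - 2487\right) = \sqrt{109} \left(\left(-1\right) 56 - 2487\right) = \sqrt{109} \left(-56 - 2487\right) = \sqrt{109} \left(-2543\right) = - 2543 \sqrt{109}$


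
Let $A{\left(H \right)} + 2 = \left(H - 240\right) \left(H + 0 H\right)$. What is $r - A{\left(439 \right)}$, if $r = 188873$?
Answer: $101514$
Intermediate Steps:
$A{\left(H \right)} = -2 + H \left(-240 + H\right)$ ($A{\left(H \right)} = -2 + \left(H - 240\right) \left(H + 0 H\right) = -2 + \left(-240 + H\right) \left(H + 0\right) = -2 + \left(-240 + H\right) H = -2 + H \left(-240 + H\right)$)
$r - A{\left(439 \right)} = 188873 - \left(-2 + 439^{2} - 105360\right) = 188873 - \left(-2 + 192721 - 105360\right) = 188873 - 87359 = 101514$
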